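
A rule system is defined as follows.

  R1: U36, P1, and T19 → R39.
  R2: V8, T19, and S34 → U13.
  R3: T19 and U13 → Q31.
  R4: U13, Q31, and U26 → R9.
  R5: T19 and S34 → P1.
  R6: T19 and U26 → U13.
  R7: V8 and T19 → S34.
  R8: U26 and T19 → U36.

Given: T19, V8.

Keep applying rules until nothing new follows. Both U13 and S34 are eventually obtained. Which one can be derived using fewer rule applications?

S34: From V8 and T19, R7 gives S34. [1 rule application]
U13: V8 and T19 hold, so S34 follows (R7). V8, T19, and S34 hold, so U13 follows (R2). [2 rule applications]
S34 needs fewer.

S34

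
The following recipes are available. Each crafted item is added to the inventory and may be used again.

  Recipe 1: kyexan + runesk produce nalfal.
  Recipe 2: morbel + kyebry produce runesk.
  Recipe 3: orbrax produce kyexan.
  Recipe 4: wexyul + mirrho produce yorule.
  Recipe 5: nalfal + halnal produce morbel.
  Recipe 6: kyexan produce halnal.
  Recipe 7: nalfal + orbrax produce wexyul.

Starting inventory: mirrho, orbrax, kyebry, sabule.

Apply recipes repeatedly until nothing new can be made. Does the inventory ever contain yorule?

No

yorule would need wexyul and mirrho (Recipe 4), but wexyul is never obtained.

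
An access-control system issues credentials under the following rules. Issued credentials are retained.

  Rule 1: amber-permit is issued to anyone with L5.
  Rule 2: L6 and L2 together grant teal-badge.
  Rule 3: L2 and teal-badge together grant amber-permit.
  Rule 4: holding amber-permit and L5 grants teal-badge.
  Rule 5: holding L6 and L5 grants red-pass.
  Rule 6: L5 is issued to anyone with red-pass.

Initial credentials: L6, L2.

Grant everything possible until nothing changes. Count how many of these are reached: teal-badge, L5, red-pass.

1

Holding L6 and L2 grants teal-badge (Rule 2).
teal-badge: reached.
L5 would need red-pass (Rule 6), but red-pass is never granted.
red-pass would need L6 and L5 (Rule 5), but L5 is never granted.
Reached: teal-badge — 1 of the 3.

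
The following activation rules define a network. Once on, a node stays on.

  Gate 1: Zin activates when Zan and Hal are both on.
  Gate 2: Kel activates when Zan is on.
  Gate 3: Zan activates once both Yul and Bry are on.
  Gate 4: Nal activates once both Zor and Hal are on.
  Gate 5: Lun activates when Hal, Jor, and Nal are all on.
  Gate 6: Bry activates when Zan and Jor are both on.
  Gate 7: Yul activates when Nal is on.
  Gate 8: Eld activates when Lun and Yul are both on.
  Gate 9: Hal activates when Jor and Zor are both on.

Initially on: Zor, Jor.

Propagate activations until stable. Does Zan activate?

No

Zan would need Yul and Bry (Gate 3), but Bry never turns on.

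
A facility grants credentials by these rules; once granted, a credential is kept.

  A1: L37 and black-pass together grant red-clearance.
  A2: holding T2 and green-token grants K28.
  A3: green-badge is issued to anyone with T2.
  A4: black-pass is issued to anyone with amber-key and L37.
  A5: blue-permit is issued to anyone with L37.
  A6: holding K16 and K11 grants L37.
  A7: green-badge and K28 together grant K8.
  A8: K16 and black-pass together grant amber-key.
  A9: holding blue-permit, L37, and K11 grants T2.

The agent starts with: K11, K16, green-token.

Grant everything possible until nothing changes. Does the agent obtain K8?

Yes

Holding K16 and K11 grants L37 (A6).
Holding L37 grants blue-permit (A5).
Holding blue-permit, L37, and K11 grants T2 (A9).
Holding T2 and green-token grants K28 (A2).
Holding T2 grants green-badge (A3).
Holding green-badge and K28 grants K8 (A7).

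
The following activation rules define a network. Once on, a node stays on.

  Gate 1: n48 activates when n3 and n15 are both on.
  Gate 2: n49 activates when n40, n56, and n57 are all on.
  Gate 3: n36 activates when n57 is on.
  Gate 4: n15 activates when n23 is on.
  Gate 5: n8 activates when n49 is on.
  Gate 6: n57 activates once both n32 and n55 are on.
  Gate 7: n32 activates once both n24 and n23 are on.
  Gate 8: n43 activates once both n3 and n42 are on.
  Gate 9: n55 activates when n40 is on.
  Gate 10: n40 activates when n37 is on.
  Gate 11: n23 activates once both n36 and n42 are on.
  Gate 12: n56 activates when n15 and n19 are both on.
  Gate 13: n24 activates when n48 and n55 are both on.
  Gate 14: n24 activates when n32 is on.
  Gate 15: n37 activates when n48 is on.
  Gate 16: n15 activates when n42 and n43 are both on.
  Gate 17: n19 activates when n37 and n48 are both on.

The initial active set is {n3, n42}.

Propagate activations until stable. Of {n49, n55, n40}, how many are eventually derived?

2

n3 and n42 are on, so n43 activates (Gate 8).
n42 and n43 are on, so n15 activates (Gate 16).
n3 and n15 are on, so n48 activates (Gate 1).
Gate 15: n48 on → n37 on.
Gate 10: n37 on → n40 on.
n40 is on, so n55 activates (Gate 9).
n49 would need n40, n56, and n57 (Gate 2), but n57 never turns on.
n55: reached.
n40: reached.
Reached: n55 and n40 — 2 of the 3.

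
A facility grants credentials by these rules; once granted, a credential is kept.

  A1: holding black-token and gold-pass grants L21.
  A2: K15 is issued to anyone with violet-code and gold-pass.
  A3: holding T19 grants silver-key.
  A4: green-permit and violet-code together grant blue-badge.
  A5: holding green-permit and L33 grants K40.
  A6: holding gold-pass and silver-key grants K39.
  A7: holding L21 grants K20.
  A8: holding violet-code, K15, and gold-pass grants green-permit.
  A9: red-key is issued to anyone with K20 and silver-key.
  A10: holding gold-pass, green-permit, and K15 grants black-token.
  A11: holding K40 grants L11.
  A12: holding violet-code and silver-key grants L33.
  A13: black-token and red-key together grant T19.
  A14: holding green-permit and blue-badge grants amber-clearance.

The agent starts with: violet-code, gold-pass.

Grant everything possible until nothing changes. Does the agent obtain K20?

Yes

Holding violet-code and gold-pass grants K15 (A2).
Holding violet-code, K15, and gold-pass grants green-permit (A8).
Holding gold-pass, green-permit, and K15 grants black-token (A10).
Holding black-token and gold-pass grants L21 (A1).
Holding L21 grants K20 (A7).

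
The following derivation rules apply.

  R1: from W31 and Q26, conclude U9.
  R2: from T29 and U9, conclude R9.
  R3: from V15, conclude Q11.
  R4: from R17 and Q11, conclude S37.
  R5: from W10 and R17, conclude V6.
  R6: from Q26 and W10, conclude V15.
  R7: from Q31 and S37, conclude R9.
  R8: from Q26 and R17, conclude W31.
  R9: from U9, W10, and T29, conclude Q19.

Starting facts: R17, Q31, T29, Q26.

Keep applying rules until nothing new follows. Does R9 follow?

Q26 and R17 hold, so W31 follows (R8).
W31 and Q26 hold, so U9 follows (R1).
From T29 and U9, R2 gives R9.

Yes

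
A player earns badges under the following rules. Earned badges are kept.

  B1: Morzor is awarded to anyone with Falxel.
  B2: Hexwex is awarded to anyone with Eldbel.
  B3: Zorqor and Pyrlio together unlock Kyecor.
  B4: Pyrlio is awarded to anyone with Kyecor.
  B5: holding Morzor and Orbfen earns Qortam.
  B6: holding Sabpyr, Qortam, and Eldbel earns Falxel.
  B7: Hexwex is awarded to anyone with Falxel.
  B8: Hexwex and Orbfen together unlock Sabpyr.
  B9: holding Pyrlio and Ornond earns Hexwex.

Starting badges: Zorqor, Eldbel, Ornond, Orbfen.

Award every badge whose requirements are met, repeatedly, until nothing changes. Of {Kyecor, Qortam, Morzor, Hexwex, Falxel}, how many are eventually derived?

1

With Eldbel, Hexwex is earned (B2).
Kyecor would need Zorqor and Pyrlio (B3), but Pyrlio is never earned.
Qortam would need Morzor and Orbfen (B5), but Morzor is never earned.
Morzor would need Falxel (B1), but Falxel is never earned.
Hexwex: reached.
Falxel would need Sabpyr, Qortam, and Eldbel (B6), but Qortam is never earned.
Reached: Hexwex — 1 of the 5.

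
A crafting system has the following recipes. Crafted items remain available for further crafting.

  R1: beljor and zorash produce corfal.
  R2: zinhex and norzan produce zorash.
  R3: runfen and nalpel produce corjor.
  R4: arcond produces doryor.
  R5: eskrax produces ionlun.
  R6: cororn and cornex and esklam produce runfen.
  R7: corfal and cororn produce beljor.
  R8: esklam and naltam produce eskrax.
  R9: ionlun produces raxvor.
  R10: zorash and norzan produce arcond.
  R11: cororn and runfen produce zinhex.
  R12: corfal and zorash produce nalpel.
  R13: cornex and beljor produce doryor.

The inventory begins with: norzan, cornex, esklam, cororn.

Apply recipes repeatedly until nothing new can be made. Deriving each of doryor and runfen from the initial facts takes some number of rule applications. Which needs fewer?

runfen

runfen: cororn and cornex and esklam → runfen (R6). [1 rule application]
doryor: Using R6, cororn, cornex, and esklam make runfen. cororn and runfen → zinhex (R11). zinhex and norzan → zorash (R2). zorash and norzan → arcond (R10). arcond → doryor (R4). [5 rule applications]
runfen needs fewer.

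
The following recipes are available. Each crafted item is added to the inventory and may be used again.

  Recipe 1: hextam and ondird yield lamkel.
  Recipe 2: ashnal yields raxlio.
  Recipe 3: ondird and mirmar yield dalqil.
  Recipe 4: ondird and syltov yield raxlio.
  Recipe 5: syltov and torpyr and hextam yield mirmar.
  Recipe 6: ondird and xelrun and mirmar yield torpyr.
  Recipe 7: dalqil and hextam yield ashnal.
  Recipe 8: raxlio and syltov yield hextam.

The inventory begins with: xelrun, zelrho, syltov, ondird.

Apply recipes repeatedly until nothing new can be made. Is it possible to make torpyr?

No

torpyr would need ondird, xelrun, and mirmar (Recipe 6), but mirmar is never obtained.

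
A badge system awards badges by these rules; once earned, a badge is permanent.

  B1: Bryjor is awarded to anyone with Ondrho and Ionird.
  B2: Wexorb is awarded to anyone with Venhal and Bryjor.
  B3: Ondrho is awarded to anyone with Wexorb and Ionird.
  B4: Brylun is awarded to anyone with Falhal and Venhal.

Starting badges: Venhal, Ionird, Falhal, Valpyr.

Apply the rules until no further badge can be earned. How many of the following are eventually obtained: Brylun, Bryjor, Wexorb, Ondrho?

With Falhal and Venhal, Brylun is earned (B4).
Brylun: reached.
Bryjor would need Ondrho and Ionird (B1), but Ondrho is never earned.
Wexorb would need Venhal and Bryjor (B2), but Bryjor is never earned.
Ondrho would need Wexorb and Ionird (B3), but Wexorb is never earned.
Reached: Brylun — 1 of the 4.

1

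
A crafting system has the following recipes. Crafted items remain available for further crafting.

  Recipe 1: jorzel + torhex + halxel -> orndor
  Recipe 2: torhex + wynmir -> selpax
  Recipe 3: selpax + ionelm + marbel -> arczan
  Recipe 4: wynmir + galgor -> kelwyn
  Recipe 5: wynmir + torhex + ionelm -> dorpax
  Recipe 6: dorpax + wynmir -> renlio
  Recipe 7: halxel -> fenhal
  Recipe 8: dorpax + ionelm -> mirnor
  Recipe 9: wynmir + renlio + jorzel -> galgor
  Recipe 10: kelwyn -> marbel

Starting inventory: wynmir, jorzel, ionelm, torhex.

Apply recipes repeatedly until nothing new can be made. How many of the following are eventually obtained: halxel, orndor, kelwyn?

wynmir + torhex + ionelm -> dorpax (Recipe 5).
dorpax + wynmir -> renlio (Recipe 6).
Using Recipe 9, wynmir, renlio, and jorzel make galgor.
wynmir + galgor -> kelwyn (Recipe 4).
No rule produces halxel, and it is not given.
orndor would need jorzel, torhex, and halxel (Recipe 1), but halxel is never obtained.
kelwyn: reached.
Reached: kelwyn — 1 of the 3.

1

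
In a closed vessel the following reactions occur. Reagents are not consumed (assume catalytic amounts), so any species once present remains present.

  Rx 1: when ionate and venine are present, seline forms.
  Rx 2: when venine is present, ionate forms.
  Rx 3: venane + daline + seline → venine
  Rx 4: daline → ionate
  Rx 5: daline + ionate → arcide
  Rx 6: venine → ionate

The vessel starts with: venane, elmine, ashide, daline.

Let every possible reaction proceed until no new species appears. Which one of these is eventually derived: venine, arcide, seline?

arcide

daline present → ionate forms (Rx 4).
daline and ionate present → arcide forms (Rx 5).
venine would need venane, daline, and seline (Rx 3), but seline never forms. seline would need ionate and venine (Rx 1), but venine never forms.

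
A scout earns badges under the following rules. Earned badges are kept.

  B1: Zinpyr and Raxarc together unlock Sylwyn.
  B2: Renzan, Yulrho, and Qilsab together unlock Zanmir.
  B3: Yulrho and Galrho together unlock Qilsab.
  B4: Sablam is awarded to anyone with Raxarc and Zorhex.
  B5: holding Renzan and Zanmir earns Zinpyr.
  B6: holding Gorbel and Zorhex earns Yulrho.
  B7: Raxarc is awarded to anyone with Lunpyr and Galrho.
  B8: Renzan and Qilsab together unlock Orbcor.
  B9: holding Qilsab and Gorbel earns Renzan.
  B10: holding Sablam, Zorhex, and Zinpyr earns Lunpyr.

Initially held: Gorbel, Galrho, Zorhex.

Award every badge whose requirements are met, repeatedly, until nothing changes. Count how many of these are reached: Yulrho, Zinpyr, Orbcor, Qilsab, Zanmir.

With Gorbel and Zorhex, Yulrho is earned (B6).
With Yulrho and Galrho, Qilsab is earned (B3).
With Qilsab and Gorbel, Renzan is earned (B9).
With Renzan, Yulrho, and Qilsab, Zanmir is earned (B2).
With Renzan and Qilsab, Orbcor is earned (B8).
With Renzan and Zanmir, Zinpyr is earned (B5).
Yulrho: reached.
Zinpyr: reached.
Orbcor: reached.
Qilsab: reached.
Zanmir: reached.
All 5 are reached.

5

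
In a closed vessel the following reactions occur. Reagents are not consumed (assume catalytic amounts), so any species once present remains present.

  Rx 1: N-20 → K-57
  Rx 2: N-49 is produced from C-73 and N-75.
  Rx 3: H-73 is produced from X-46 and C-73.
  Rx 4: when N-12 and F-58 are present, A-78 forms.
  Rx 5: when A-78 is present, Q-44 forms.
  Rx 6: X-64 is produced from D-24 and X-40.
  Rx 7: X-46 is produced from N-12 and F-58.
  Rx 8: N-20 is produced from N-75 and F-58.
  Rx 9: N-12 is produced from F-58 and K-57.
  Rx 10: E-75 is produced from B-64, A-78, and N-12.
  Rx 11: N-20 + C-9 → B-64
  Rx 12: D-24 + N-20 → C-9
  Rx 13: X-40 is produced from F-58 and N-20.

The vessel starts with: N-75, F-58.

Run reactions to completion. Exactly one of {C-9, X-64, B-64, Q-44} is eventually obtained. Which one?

N-75 and F-58 present → N-20 forms (Rx 8).
N-20 present → K-57 forms (Rx 1).
F-58 and K-57 present → N-12 forms (Rx 9).
N-12 and F-58 present → A-78 forms (Rx 4).
A-78 present → Q-44 forms (Rx 5).
X-64 would need D-24 and X-40 (Rx 6), but D-24 never forms. C-9 would need D-24 and N-20 (Rx 12), but D-24 never forms. B-64 would need N-20 and C-9 (Rx 11), but C-9 never forms.

Q-44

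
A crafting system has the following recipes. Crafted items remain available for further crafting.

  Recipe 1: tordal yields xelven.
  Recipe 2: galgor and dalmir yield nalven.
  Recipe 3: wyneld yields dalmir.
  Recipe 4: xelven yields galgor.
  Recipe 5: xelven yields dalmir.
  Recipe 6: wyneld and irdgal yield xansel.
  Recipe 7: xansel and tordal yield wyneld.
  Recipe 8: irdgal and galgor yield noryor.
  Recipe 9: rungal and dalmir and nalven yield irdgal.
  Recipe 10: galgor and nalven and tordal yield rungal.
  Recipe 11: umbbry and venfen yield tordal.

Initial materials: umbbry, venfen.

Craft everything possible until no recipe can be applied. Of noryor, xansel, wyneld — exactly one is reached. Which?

noryor

umbbry and venfen → tordal (Recipe 11).
tordal → xelven (Recipe 1).
xelven → galgor (Recipe 4).
Using Recipe 5, xelven makes dalmir.
Using Recipe 2, galgor and dalmir make nalven.
galgor and nalven and tordal → rungal (Recipe 10).
rungal and dalmir and nalven → irdgal (Recipe 9).
Using Recipe 8, irdgal and galgor make noryor.
wyneld would need xansel and tordal (Recipe 7), but xansel is never obtained. xansel would need wyneld and irdgal (Recipe 6), but wyneld is never obtained.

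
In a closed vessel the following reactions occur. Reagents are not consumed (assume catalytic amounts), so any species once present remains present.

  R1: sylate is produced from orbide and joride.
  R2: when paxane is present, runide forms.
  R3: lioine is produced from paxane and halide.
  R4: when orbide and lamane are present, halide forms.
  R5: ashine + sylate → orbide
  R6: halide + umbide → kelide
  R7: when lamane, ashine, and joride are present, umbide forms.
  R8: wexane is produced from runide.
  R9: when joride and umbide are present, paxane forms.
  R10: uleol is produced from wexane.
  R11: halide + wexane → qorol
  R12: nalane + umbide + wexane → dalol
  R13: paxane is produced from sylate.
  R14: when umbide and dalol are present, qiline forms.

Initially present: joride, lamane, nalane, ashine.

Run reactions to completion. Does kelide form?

kelide would need halide and umbide (R6), but halide never forms.

No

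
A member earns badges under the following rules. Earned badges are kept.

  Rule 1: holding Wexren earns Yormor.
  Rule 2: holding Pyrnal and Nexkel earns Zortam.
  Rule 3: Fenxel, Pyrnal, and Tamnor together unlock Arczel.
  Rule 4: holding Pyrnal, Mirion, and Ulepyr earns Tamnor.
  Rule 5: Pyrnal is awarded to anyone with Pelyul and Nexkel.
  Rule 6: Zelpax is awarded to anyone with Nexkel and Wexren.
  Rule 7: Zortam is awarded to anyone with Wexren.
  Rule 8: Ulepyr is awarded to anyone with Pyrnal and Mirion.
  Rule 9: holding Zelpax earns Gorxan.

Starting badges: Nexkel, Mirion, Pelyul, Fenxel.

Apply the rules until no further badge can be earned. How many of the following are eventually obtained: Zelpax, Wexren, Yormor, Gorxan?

Zelpax would need Nexkel and Wexren (Rule 6), but Wexren is never earned.
No rule produces Wexren, and it is not given.
Yormor would need Wexren (Rule 1), but Wexren is never earned.
Gorxan would need Zelpax (Rule 9), but Zelpax is never earned.
None of the 4 are reached.

0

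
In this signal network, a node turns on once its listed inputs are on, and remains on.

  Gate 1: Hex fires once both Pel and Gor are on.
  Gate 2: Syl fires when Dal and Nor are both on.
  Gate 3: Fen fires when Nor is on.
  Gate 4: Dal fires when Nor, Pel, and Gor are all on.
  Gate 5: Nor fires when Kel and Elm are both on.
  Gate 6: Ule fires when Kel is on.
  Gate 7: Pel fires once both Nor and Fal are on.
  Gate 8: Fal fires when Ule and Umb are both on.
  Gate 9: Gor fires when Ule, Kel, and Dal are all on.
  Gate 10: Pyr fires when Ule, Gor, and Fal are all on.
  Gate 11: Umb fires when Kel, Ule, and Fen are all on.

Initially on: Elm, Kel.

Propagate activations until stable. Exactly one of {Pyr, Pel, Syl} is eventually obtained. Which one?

Pel

Kel and Elm are on, so Nor fires (Gate 5).
Kel is on, so Ule fires (Gate 6).
Gate 3: Nor on → Fen on.
Kel, Ule, and Fen are on, so Umb fires (Gate 11).
Gate 8: Ule and Umb on → Fal on.
Gate 7: Nor and Fal on → Pel on.
Syl would need Dal and Nor (Gate 2), but Dal never turns on. Pyr would need Ule, Gor, and Fal (Gate 10), but Gor never turns on.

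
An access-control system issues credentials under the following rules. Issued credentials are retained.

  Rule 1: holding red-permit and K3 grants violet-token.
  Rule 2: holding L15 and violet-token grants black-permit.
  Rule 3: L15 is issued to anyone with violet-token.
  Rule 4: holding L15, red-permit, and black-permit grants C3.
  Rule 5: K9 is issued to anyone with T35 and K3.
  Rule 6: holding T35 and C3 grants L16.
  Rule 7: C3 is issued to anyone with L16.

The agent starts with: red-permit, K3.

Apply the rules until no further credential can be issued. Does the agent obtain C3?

Holding red-permit and K3 grants violet-token (Rule 1).
Holding violet-token grants L15 (Rule 3).
Holding L15 and violet-token grants black-permit (Rule 2).
Holding L15, red-permit, and black-permit grants C3 (Rule 4).

Yes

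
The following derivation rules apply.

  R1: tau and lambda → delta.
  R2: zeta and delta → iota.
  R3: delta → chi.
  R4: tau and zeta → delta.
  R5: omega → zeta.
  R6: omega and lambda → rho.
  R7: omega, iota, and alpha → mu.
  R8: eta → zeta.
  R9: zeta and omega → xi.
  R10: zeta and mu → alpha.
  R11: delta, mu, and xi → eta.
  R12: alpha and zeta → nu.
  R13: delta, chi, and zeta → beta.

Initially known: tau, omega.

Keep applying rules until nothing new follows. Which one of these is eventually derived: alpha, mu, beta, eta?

beta

omega holds, so zeta follows (R5).
From tau and zeta, R4 gives delta.
delta holds, so chi follows (R3).
From delta, chi, and zeta, R13 gives beta.
alpha would need zeta and mu (R10), but mu is never established. eta would need delta, mu, and xi (R11), but mu is never established. mu would need omega, iota, and alpha (R7), but alpha is never established.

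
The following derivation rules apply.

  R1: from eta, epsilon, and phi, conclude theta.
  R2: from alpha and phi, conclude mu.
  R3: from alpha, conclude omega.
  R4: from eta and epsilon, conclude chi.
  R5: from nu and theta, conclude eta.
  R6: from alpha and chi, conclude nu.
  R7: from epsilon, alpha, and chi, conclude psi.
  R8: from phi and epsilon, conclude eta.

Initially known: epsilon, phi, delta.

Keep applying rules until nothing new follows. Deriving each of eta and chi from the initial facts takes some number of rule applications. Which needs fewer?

eta

eta: phi and epsilon hold, so eta follows (R8). [1 rule application]
chi: phi and epsilon hold, so eta follows (R8). From eta and epsilon, R4 gives chi. [2 rule applications]
eta needs fewer.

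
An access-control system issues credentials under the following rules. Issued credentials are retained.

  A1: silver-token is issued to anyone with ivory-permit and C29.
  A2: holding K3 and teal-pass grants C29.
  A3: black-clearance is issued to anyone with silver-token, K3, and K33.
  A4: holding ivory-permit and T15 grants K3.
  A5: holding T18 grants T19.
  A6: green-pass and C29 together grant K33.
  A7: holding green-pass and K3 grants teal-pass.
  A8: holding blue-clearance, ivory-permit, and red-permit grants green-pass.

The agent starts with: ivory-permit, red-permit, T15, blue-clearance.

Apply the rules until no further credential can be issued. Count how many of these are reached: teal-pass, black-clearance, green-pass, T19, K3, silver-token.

5

Holding ivory-permit and T15 grants K3 (A4).
Holding blue-clearance, ivory-permit, and red-permit grants green-pass (A8).
Holding green-pass and K3 grants teal-pass (A7).
Holding K3 and teal-pass grants C29 (A2).
Holding green-pass and C29 grants K33 (A6).
Holding ivory-permit and C29 grants silver-token (A1).
Holding silver-token, K3, and K33 grants black-clearance (A3).
teal-pass: reached.
black-clearance: reached.
green-pass: reached.
T19 would need T18 (A5), but T18 is never granted.
K3: reached.
silver-token: reached.
Reached: teal-pass, black-clearance, green-pass, K3, and silver-token — 5 of the 6.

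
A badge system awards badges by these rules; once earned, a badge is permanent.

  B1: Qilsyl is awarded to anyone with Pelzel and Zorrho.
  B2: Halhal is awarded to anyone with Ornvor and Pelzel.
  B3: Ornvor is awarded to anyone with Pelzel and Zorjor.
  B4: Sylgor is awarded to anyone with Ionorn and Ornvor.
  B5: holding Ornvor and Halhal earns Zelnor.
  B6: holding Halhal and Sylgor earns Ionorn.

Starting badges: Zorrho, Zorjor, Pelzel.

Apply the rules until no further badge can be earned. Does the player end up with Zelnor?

Yes

With Pelzel and Zorjor, Ornvor is earned (B3).
With Ornvor and Pelzel, Halhal is earned (B2).
With Ornvor and Halhal, Zelnor is earned (B5).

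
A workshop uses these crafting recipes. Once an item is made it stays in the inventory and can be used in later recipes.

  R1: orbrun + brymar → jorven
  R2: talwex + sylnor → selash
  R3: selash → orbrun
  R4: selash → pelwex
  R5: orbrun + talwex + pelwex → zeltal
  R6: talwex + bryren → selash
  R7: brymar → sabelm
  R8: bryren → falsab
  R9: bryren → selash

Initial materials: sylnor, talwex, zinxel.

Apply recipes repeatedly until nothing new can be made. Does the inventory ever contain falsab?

No

falsab would need bryren (R8), but bryren is never obtained.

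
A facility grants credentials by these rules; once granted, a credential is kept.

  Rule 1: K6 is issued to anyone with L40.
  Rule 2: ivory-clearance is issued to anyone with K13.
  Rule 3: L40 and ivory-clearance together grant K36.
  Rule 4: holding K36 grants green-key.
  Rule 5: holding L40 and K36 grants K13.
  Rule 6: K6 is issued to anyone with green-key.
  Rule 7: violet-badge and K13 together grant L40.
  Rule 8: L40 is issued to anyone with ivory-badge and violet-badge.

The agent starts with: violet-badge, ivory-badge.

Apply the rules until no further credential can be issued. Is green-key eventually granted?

green-key would need K36 (Rule 4), but K36 is never granted.

No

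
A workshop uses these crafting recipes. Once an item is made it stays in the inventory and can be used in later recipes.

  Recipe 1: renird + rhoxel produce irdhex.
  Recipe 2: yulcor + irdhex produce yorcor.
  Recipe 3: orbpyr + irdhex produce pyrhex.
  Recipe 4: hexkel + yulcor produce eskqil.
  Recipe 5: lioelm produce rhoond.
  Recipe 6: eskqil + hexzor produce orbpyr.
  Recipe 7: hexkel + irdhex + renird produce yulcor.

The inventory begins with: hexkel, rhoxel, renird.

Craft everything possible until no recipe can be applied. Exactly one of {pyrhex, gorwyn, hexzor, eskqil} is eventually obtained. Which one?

Using Recipe 1, renird and rhoxel make irdhex.
hexkel + irdhex + renird → yulcor (Recipe 7).
hexkel + yulcor → eskqil (Recipe 4).
No rule produces gorwyn, and it is not given. pyrhex would need orbpyr and irdhex (Recipe 3), but orbpyr is never obtained. No rule produces hexzor, and it is not given.

eskqil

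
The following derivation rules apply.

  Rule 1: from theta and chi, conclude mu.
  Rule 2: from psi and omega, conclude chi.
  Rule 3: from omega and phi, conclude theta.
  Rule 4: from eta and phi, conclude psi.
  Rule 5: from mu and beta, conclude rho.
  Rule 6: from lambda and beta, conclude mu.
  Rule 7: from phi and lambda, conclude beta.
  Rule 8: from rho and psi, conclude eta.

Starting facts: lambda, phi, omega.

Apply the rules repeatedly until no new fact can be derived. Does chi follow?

chi would need psi and omega (Rule 2), but psi is never established.

No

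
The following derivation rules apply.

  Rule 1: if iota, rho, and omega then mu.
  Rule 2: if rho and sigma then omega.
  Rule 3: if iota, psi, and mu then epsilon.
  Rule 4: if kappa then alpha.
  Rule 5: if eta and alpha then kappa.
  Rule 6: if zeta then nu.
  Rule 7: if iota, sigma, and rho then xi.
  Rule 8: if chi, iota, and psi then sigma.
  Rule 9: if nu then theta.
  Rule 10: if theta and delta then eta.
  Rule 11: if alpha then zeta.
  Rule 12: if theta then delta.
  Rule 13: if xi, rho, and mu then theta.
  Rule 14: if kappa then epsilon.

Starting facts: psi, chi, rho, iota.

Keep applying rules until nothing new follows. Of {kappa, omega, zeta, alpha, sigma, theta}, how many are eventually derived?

chi, iota, and psi hold, so sigma follows (Rule 8).
From iota, sigma, and rho, Rule 7 gives xi.
From rho and sigma, Rule 2 gives omega.
iota, rho, and omega hold, so mu follows (Rule 1).
From xi, rho, and mu, Rule 13 gives theta.
kappa would need eta and alpha (Rule 5), but alpha is never established.
omega: reached.
zeta would need alpha (Rule 11), but alpha is never established.
alpha would need kappa (Rule 4), but kappa is never established.
sigma: reached.
theta: reached.
Reached: omega, sigma, and theta — 3 of the 6.

3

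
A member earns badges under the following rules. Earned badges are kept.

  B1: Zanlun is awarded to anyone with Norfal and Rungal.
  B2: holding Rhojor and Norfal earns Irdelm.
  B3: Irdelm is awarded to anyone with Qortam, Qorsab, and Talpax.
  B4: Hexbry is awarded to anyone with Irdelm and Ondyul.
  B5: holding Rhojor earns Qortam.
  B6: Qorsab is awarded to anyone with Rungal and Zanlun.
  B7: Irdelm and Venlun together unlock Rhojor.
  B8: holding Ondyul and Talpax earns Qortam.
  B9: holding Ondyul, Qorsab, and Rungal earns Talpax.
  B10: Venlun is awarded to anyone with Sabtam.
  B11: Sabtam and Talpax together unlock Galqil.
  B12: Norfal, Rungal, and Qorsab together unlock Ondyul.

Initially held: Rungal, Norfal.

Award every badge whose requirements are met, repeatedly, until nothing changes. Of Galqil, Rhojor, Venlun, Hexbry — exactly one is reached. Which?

With Norfal and Rungal, Zanlun is earned (B1).
With Rungal and Zanlun, Qorsab is earned (B6).
With Norfal, Rungal, and Qorsab, Ondyul is earned (B12).
With Ondyul, Qorsab, and Rungal, Talpax is earned (B9).
With Ondyul and Talpax, Qortam is earned (B8).
With Qortam, Qorsab, and Talpax, Irdelm is earned (B3).
With Irdelm and Ondyul, Hexbry is earned (B4).
Galqil would need Sabtam and Talpax (B11), but Sabtam is never earned. Rhojor would need Irdelm and Venlun (B7), but Venlun is never earned. Venlun would need Sabtam (B10), but Sabtam is never earned.

Hexbry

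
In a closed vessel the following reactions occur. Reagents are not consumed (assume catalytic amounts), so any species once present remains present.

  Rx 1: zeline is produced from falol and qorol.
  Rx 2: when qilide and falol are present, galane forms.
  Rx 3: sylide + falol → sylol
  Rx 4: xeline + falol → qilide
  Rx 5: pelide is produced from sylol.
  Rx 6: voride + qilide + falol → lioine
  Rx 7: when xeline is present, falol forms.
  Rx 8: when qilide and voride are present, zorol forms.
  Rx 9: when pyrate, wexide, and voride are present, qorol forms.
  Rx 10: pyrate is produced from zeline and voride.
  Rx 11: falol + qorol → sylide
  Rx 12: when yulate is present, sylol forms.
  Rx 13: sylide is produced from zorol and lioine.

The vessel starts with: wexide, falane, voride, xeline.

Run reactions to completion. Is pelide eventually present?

Yes

xeline present → falol forms (Rx 7).
xeline and falol present → qilide forms (Rx 4).
qilide and voride present → zorol forms (Rx 8).
voride, qilide, and falol present → lioine forms (Rx 6).
zorol and lioine present → sylide forms (Rx 13).
sylide and falol present → sylol forms (Rx 3).
sylol present → pelide forms (Rx 5).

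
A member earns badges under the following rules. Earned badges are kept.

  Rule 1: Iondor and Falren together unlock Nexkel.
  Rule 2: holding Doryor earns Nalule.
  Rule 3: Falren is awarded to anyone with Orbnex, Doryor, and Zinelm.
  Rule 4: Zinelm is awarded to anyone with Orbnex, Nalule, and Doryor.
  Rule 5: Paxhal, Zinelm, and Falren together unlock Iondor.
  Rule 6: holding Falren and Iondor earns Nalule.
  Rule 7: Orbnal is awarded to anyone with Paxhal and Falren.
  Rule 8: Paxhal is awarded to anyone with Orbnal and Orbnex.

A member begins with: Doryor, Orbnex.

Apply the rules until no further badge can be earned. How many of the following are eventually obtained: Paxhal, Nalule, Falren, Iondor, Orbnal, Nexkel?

With Doryor, Nalule is earned (Rule 2).
With Orbnex, Nalule, and Doryor, Zinelm is earned (Rule 4).
With Orbnex, Doryor, and Zinelm, Falren is earned (Rule 3).
Paxhal would need Orbnal and Orbnex (Rule 8), but Orbnal is never earned.
Nalule: reached.
Falren: reached.
Iondor would need Paxhal, Zinelm, and Falren (Rule 5), but Paxhal is never earned.
Orbnal would need Paxhal and Falren (Rule 7), but Paxhal is never earned.
Nexkel would need Iondor and Falren (Rule 1), but Iondor is never earned.
Reached: Nalule and Falren — 2 of the 6.

2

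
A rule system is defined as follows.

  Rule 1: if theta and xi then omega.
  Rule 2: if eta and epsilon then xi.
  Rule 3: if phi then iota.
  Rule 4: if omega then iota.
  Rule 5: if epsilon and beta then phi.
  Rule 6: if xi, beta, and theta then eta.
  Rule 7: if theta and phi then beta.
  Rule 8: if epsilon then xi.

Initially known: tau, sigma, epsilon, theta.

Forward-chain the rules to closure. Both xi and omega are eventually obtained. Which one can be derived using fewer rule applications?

xi

xi: From epsilon, Rule 8 gives xi. [1 rule application]
omega: From epsilon, Rule 8 gives xi. theta and xi hold, so omega follows (Rule 1). [2 rule applications]
xi needs fewer.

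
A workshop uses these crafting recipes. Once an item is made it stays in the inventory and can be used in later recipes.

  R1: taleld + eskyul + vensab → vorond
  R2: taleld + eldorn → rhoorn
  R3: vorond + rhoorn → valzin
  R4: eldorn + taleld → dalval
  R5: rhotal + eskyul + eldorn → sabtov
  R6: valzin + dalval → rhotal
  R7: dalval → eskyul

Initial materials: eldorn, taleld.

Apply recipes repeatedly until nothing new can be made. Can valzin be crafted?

No

valzin would need vorond and rhoorn (R3), but vorond is never obtained.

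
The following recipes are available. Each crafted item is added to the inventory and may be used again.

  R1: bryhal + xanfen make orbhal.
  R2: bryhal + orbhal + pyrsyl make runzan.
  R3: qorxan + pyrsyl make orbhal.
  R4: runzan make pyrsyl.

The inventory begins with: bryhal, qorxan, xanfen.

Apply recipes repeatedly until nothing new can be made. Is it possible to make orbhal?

Using R1, bryhal and xanfen make orbhal.

Yes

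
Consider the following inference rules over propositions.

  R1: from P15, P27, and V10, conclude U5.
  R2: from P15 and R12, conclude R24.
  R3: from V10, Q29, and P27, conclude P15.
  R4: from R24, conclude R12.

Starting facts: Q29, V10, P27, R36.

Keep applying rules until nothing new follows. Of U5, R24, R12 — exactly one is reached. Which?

U5

V10, Q29, and P27 hold, so P15 follows (R3).
P15, P27, and V10 hold, so U5 follows (R1).
R12 would need R24 (R4), but R24 is never established. R24 would need P15 and R12 (R2), but R12 is never established.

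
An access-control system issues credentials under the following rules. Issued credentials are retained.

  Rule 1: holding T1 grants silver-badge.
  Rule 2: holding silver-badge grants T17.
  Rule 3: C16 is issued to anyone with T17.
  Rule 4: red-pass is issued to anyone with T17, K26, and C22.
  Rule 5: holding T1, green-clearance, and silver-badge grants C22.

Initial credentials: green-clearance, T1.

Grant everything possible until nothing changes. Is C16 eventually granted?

Holding T1 grants silver-badge (Rule 1).
Holding silver-badge grants T17 (Rule 2).
Holding T17 grants C16 (Rule 3).

Yes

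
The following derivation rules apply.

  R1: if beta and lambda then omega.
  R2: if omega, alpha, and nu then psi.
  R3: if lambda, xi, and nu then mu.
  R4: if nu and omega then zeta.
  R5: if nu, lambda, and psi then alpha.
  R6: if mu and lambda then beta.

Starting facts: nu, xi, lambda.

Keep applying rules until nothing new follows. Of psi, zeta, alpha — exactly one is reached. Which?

zeta

lambda, xi, and nu hold, so mu follows (R3).
From mu and lambda, R6 gives beta.
beta and lambda hold, so omega follows (R1).
nu and omega hold, so zeta follows (R4).
alpha would need nu, lambda, and psi (R5), but psi is never established. psi would need omega, alpha, and nu (R2), but alpha is never established.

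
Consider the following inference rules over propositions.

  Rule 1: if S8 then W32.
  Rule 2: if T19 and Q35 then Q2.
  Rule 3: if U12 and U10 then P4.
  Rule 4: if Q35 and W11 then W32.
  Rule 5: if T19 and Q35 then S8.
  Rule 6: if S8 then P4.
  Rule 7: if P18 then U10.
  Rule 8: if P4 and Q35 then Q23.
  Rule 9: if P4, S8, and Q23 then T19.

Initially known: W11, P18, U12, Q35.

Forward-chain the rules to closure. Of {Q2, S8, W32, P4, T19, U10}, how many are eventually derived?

3

From P18, Rule 7 gives U10.
Q35 and W11 hold, so W32 follows (Rule 4).
U12 and U10 hold, so P4 follows (Rule 3).
Q2 would need T19 and Q35 (Rule 2), but T19 is never established.
S8 would need T19 and Q35 (Rule 5), but T19 is never established.
W32: reached.
P4: reached.
T19 would need P4, S8, and Q23 (Rule 9), but S8 is never established.
U10: reached.
Reached: W32, P4, and U10 — 3 of the 6.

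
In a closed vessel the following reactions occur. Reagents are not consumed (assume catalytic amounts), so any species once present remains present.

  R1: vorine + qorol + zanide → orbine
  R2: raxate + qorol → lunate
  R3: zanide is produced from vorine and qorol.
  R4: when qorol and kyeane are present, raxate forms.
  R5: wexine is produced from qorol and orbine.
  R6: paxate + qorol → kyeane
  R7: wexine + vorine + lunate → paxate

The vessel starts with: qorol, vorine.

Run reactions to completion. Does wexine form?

vorine and qorol present → zanide forms (R3).
vorine, qorol, and zanide present → orbine forms (R1).
qorol and orbine present → wexine forms (R5).

Yes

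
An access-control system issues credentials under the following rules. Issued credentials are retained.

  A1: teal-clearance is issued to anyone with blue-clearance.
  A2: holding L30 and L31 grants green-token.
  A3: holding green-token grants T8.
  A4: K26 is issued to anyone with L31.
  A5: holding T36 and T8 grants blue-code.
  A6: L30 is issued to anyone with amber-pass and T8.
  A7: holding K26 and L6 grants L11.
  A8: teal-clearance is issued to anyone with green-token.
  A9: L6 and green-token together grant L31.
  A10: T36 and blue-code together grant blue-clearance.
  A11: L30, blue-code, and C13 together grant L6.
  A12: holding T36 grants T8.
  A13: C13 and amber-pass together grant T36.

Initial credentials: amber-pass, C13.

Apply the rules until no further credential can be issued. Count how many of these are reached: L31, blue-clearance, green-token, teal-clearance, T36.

3

Holding C13 and amber-pass grants T36 (A13).
Holding T36 grants T8 (A12).
Holding T36 and T8 grants blue-code (A5).
Holding T36 and blue-code grants blue-clearance (A10).
Holding blue-clearance grants teal-clearance (A1).
L31 would need L6 and green-token (A9), but green-token is never granted.
blue-clearance: reached.
green-token would need L30 and L31 (A2), but L31 is never granted.
teal-clearance: reached.
T36: reached.
Reached: blue-clearance, teal-clearance, and T36 — 3 of the 5.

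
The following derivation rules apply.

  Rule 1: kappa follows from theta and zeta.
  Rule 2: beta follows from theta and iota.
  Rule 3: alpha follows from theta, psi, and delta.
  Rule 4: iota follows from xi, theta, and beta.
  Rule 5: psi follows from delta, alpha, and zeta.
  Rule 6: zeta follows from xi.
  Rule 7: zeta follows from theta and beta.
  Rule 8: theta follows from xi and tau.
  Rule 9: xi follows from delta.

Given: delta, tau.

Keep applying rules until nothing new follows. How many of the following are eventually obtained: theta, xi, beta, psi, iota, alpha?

2

From delta, Rule 9 gives xi.
xi and tau hold, so theta follows (Rule 8).
theta: reached.
xi: reached.
beta would need theta and iota (Rule 2), but iota is never established.
psi would need delta, alpha, and zeta (Rule 5), but alpha is never established.
iota would need xi, theta, and beta (Rule 4), but beta is never established.
alpha would need theta, psi, and delta (Rule 3), but psi is never established.
Reached: theta and xi — 2 of the 6.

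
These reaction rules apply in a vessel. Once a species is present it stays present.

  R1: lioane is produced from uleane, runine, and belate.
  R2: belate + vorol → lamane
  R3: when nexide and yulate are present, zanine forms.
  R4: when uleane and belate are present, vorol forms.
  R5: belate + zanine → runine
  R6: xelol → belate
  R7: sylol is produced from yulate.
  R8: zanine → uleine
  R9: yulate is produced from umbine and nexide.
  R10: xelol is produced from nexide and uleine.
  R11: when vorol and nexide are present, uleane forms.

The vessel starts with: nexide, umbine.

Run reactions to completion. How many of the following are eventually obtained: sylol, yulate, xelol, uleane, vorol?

3

umbine and nexide present → yulate forms (R9).
nexide and yulate present → zanine forms (R3).
yulate present → sylol forms (R7).
zanine present → uleine forms (R8).
nexide and uleine present → xelol forms (R10).
sylol: reached.
yulate: reached.
xelol: reached.
uleane would need vorol and nexide (R11), but vorol never forms.
vorol would need uleane and belate (R4), but uleane never forms.
Reached: sylol, yulate, and xelol — 3 of the 5.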